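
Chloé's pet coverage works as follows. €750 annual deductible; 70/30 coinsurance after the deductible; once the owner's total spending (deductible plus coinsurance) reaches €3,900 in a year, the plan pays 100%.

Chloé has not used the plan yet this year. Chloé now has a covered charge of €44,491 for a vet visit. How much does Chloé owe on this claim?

€3,900

Deductible not yet touched, so the first €750 of the bill goes to the deductible.
The remaining €43,741 (= €44,491 − €750) moves to coinsurance.
Owner's 30% share of €43,741 is €13,122.30.
So the owner owes €750 + €13,122.30 = €13,872.30 before any cap.
Year-to-date out-of-pocket would reach €0 + €13,872.30 = €13,872.30, above the €3,900 maximum, so the owner pays only €3,900 − €0 = €3,900.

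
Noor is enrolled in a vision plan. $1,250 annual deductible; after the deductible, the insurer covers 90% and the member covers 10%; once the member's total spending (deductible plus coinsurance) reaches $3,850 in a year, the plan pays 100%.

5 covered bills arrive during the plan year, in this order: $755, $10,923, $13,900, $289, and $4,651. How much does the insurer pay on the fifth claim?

$4,512.70

Bill 1, $755: fully absorbed by the deductible. Member pays $755; OOP now $755. Plan pays $755 − $755 = $0.
Bill 2, $10,923: deductible takes $495, $10,428 remains; 10% of $10,428 = $1,042.80. Cost to member: $1,537.80. OOP to date $2,292.80. Plan pays $10,923 − $1,537.80 = $9,385.20.
Bill 3, $13,900: deductible met; 10% of $13,900 = $1,390. Member pays $1,390; OOP now $3,682.80. Insurer: $13,900 − $1,390 = $12,510.
Bill 4, $289: deductible met; 10% of $289 = $28.90. Member pays $28.90; OOP now $3,711.70. Insurer: $289 − $28.90 = $260.10.
Bill 5, $4,651: 10% coinsurance on $4,651 = $465.10. That would push OOP to $4,176.80, over the $3,850 cap, so member pays $3,850 − $3,711.70 = $138.30. Plan pays $4,651 − $138.30 = $4,512.70.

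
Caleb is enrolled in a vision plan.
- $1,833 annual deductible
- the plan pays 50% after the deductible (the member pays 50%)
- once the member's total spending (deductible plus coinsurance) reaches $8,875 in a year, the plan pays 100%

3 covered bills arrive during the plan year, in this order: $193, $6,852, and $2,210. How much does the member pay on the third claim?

$1,105

Claim 1 — $193: all of it applies to the deductible. Member pays $193; OOP now $193.
Claim 2 — $6,852: $1,640 finishes the deductible; $5,212 goes to coinsurance; coinsurance $5,212 × 50% = $2,606. Member owes $4,246 (running OOP $4,439).
Claim 3 — $2,210: 50% coinsurance on $2,210 = $1,105. Member owes $1,105 (running OOP $5,544).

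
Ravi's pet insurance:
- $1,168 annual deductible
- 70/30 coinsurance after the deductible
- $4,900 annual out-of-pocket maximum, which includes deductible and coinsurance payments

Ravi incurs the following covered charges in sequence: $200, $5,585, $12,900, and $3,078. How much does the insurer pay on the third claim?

$10,553.10

Claim 1 — $200: entire amount goes to the deductible. Owner owes $200 (running OOP $200). Insurer: $200 − $200 = $0.
Claim 2 — $5,585: deductible takes $968, $4,617 remains; 30% of $4,617 = $1,385.10. Cost to owner: $2,353.10. OOP to date $2,553.10. Plan pays $5,585 − $2,353.10 = $3,231.90.
Claim 3 — $12,900: deductible met; 30% of $12,900 = $3,870. That would push OOP to $6,423.10, over the $4,900 cap, so owner pays $4,900 − $2,553.10 = $2,346.90. Plan pays $12,900 − $2,346.90 = $10,553.10.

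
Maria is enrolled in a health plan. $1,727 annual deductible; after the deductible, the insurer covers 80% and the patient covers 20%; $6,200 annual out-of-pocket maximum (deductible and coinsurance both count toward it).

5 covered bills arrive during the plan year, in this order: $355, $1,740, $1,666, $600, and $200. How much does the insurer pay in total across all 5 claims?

Claim 1 ($355): entire amount goes to the deductible. Patient owes $355 (running OOP $355). Plan pays $355 − $355 = $0.
Claim 2 ($1,740): deductible takes $1,372, $368 remains; patient's 20% is $73.60. Patient owes $1,445.60 (running OOP $1,800.60). Insurer: $1,740 − $1,445.60 = $294.40.
Claim 3 ($1,666): deductible met; 20% of $1,666 = $333.20. Cost to patient: $333.20. OOP to date $2,133.80. Plan pays $1,666 − $333.20 = $1,332.80.
Claim 4 ($600): deductible already satisfied, so patient's share is 20% × $600 = $120. Patient pays $120; OOP now $2,253.80. Plan pays $600 − $120 = $480.
Claim 5 ($200): deductible met; 20% of $200 = $40. Cost to patient: $40. OOP to date $2,293.80. Insurer: $200 − $40 = $160.
Insurer total = bills − patient's total = $4,561 − $2,293.80 = $2,267.20.

$2,267.20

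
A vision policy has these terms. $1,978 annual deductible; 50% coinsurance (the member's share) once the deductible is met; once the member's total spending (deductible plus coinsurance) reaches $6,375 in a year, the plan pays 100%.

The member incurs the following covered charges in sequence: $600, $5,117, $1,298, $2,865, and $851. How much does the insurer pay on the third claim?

Claim 1 — $600: fully absorbed by the deductible. Member owes $600 (running OOP $600). Plan pays $600 − $600 = $0.
Claim 2 — $5,117: deductible takes $1,378, $3,739 remains; coinsurance $3,739 × 50% = $1,869.50. Cost to member: $3,247.50. OOP to date $3,847.50. Plan pays $5,117 − $3,247.50 = $1,869.50.
Claim 3 — $1,298: 50% coinsurance on $1,298 = $649. Member owes $649 (running OOP $4,496.50). Insurer: $1,298 − $649 = $649.

$649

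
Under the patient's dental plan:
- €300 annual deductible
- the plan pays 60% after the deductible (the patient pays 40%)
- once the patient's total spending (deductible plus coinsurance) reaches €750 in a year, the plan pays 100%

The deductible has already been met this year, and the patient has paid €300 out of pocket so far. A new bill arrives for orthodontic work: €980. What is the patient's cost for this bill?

€392

The deductible is already satisfied, so the full bill goes to coinsurance.
Coinsurance: €980 × 40% = €392.
Cumulative spending €300 + €392 = €692 stays under the €750 maximum.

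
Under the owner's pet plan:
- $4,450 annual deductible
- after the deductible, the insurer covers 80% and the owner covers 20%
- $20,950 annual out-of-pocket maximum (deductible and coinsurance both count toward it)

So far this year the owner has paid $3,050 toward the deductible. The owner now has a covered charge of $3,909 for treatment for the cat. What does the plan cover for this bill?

$2,007.20

$3,050 of the $4,450 deductible is already met, leaving $1,400.
After the $1,400 deductible portion, $3,909 − $1,400 = $2,509 is subject to coinsurance.
20% of $2,509 = $501.80 falls to the owner.
That puts the owner's cost at $1,400 + $501.80 = $1,901.80 before any cap.
Cumulative spending $3,050 + $1,901.80 = $4,951.80 stays under the $20,950 maximum.
The plan picks up $3,909 − $1,901.80 = $2,007.20.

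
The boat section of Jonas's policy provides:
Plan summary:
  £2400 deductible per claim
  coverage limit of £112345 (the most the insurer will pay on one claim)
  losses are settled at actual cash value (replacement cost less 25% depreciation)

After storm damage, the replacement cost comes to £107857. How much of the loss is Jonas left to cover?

£29364.25

Depreciate 25%: the covered value is £107857 × 0.75 = £80892.75.
After the deductible, £80892.75 − £2400 = £78492.75 remains.
£78492.75 ≤ £112345, so the limit doesn't bind; insurer pays £78492.75.
The owner bears the rest of the original loss: £107857 − £78492.75 = £29364.25.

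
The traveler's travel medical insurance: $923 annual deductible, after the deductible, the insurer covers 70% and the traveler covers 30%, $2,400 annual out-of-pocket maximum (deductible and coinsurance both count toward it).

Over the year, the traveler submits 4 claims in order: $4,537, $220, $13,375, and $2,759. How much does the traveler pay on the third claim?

#1 ($4,537): $923 to deductible, leaving $3,614; coinsurance $3,614 × 30% = $1,084.20. Traveler owes $2,007.20 (running OOP $2,007.20).
#2 ($220): 30% coinsurance on $220 = $66. Traveler owes $66 (running OOP $2,073.20).
#3 ($13,375): deductible already satisfied, so traveler's share is 30% × $13,375 = $4,012.50. OOP would hit $6,085.70 > $2,400, so the cap limits the traveler to $2,400 − $2,073.20 = $326.80.

$326.80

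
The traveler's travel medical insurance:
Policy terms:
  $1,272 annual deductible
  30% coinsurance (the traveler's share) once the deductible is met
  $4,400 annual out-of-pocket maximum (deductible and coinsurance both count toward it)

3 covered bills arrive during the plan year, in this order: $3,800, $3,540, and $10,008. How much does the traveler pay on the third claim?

Claim 1 — $3,800: $1,272 to deductible, leaving $2,528; 30% of $2,528 = $758.40. Cost to traveler: $2,030.40. OOP to date $2,030.40.
Claim 2 — $3,540: deductible already satisfied, so traveler's share is 30% × $3,540 = $1,062. Traveler owes $1,062 (running OOP $3,092.40).
Claim 3 — $10,008: 30% coinsurance on $10,008 = $3,002.40. OOP would hit $6,094.80 > $4,400, so the cap limits the traveler to $4,400 − $3,092.40 = $1,307.60.

$1,307.60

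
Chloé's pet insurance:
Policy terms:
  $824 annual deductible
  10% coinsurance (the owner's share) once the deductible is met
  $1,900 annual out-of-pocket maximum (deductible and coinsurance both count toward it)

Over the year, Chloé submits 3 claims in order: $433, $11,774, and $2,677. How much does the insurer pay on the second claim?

Bill 1, $433: fully absorbed by the deductible. Cost to owner: $433. OOP to date $433. Plan pays $433 − $433 = $0.
Bill 2, $11,774: deductible takes $391, $11,383 remains; owner's 10% is $1,138.30. Claim cost before the cap: $391 + $1,138.30 = $1,529.30. That would push OOP to $1,962.30, over the $1,900 cap, so owner pays $1,900 − $433 = $1,467. Plan pays $11,774 − $1,467 = $10,307.

$10,307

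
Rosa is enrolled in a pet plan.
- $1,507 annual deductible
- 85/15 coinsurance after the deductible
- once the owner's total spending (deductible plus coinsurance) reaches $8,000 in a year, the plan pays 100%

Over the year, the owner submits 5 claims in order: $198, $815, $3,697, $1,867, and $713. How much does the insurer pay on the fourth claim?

$1,586.95

Bill 1, $198: fully absorbed by the deductible. Owner owes $198 (running OOP $198). Plan pays $198 − $198 = $0.
Bill 2, $815: entire amount goes to the deductible. Owner pays $815; OOP now $1,013. Plan pays $815 − $815 = $0.
Bill 3, $3,697: $494 finishes the deductible; $3,203 goes to coinsurance; 15% of $3,203 = $480.45. Owner pays $974.45; OOP now $1,987.45. Plan pays $3,697 − $974.45 = $2,722.55.
Bill 4, $1,867: deductible already satisfied, so owner's share is 15% × $1,867 = $280.05. Cost to owner: $280.05. OOP to date $2,267.50. Insurer: $1,867 − $280.05 = $1,586.95.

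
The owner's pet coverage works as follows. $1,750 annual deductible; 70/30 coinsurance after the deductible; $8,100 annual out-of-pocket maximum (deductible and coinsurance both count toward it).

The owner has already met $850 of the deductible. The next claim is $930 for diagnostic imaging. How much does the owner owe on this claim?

$909

Deductible still to meet: $1,750 − $850 = $900.
After the $900 deductible portion, $930 − $900 = $30 is subject to coinsurance.
30% of $30 = $9 falls to the owner.
Owner responsibility before any cap: $900 + $9 = $909.
Year-to-date out-of-pocket becomes $850 + $909 = $1,759, still under the $8,100 maximum, so no cap applies.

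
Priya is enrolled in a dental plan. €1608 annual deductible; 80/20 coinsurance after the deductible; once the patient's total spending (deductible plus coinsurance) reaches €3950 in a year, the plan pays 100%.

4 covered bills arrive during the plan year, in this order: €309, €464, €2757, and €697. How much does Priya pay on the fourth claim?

€139.40

#1 (€309): fully absorbed by the deductible. Cost to patient: €309. OOP to date €309.
#2 (€464): all of it applies to the deductible. Cost to patient: €464. OOP to date €773.
#3 (€2757): deductible takes €835, €1922 remains; patient's 20% is €384.40. Patient owes €1219.40 (running OOP €1992.40).
#4 (€697): deductible already satisfied, so patient's share is 20% × €697 = €139.40. Patient pays €139.40; OOP now €2131.80.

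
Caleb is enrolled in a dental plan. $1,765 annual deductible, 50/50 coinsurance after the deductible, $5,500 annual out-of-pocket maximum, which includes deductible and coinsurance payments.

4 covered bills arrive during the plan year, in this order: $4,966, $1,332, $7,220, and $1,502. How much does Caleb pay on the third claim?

Claim 1 ($4,966): $1,765 to deductible, leaving $3,201; patient's 50% is $1,600.50. Cost to patient: $3,365.50. OOP to date $3,365.50.
Claim 2 ($1,332): 50% coinsurance on $1,332 = $666. Cost to patient: $666. OOP to date $4,031.50.
Claim 3 ($7,220): deductible met; 50% of $7,220 = $3,610. That would push OOP to $7,641.50, over the $5,500 cap, so patient pays $5,500 − $4,031.50 = $1,468.50.

$1,468.50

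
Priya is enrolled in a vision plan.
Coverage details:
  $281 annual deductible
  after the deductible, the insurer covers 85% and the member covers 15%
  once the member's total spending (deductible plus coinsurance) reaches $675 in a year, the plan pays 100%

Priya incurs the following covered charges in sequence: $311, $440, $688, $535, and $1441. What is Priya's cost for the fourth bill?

$80.25

Claim 1 — $311: deductible takes $281, $30 remains; coinsurance $30 × 15% = $4.50. Member owes $285.50 (running OOP $285.50).
Claim 2 — $440: deductible met; 15% of $440 = $66. Member pays $66; OOP now $351.50.
Claim 3 — $688: deductible already satisfied, so member's share is 15% × $688 = $103.20. Member owes $103.20 (running OOP $454.70).
Claim 4 — $535: deductible already satisfied, so member's share is 15% × $535 = $80.25. Member pays $80.25; OOP now $534.95.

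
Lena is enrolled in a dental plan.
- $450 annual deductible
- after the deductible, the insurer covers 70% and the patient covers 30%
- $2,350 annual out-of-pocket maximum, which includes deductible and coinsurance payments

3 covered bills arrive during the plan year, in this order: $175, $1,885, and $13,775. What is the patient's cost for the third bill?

$1,417

Claim 1 ($175): entire amount goes to the deductible. Cost to patient: $175. OOP to date $175.
Claim 2 ($1,885): $275 finishes the deductible; $1,610 goes to coinsurance; 30% of $1,610 = $483. Patient owes $758 (running OOP $933).
Claim 3 ($13,775): 30% coinsurance on $13,775 = $4,132.50. Adding that to $933 gives $5,065.50, past the $2,350 cap; patient pays only $2,350 − $933 = $1,417.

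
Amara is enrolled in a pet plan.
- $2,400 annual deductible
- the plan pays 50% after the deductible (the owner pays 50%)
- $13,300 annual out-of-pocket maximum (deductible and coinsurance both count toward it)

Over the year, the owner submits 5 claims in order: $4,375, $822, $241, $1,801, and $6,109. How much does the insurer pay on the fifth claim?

#1 ($4,375): deductible takes $2,400, $1,975 remains; 50% of $1,975 = $987.50. Owner owes $3,387.50 (running OOP $3,387.50). Insurer: $4,375 − $3,387.50 = $987.50.
#2 ($822): deductible already satisfied, so owner's share is 50% × $822 = $411. Owner pays $411; OOP now $3,798.50. Plan pays $822 − $411 = $411.
#3 ($241): deductible already satisfied, so owner's share is 50% × $241 = $120.50. Cost to owner: $120.50. OOP to date $3,919. Plan pays $241 − $120.50 = $120.50.
#4 ($1,801): 50% coinsurance on $1,801 = $900.50. Owner owes $900.50 (running OOP $4,819.50). Plan pays $1,801 − $900.50 = $900.50.
#5 ($6,109): deductible met; 50% of $6,109 = $3,054.50. Cost to owner: $3,054.50. OOP to date $7,874. Insurer: $6,109 − $3,054.50 = $3,054.50.

$3,054.50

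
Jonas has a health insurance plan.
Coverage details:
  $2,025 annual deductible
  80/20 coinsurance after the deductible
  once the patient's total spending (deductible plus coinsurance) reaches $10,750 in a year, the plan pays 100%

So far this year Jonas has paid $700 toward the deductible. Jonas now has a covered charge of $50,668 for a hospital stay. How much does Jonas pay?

$700 of the $2,025 deductible is already met, leaving $1,325.
After the $1,325 deductible portion, $50,668 − $1,325 = $49,343 is subject to coinsurance.
Patient's 20% share of $49,343 is $9,868.60.
Patient responsibility before any cap: $1,325 + $9,868.60 = $11,193.60.
Adding $11,193.60 to the $700 already spent would give $11,893.60, which exceeds the $10,750 cap; the patient pays just $10,750 − $700 = $10,050.

$10,050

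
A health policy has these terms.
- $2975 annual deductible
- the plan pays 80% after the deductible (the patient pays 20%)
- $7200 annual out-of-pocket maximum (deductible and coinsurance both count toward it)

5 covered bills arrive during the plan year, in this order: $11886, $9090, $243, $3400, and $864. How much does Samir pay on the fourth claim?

$576.20

#1 ($11886): deductible takes $2975, $8911 remains; coinsurance $8911 × 20% = $1782.20. Patient pays $4757.20; OOP now $4757.20.
#2 ($9090): deductible met; 20% of $9090 = $1818. Cost to patient: $1818. OOP to date $6575.20.
#3 ($243): deductible met; 20% of $243 = $48.60. Cost to patient: $48.60. OOP to date $6623.80.
#4 ($3400): 20% coinsurance on $3400 = $680. OOP would hit $7303.80 > $7200, so the cap limits the patient to $7200 − $6623.80 = $576.20.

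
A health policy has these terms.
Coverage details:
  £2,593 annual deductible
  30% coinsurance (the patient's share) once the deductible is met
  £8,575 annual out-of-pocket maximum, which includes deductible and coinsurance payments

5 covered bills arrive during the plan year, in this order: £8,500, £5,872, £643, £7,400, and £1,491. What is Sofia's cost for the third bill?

£192.90

Claim 1 — £8,500: deductible takes £2,593, £5,907 remains; patient's 30% is £1,772.10. Patient pays £4,365.10; OOP now £4,365.10.
Claim 2 — £5,872: 30% coinsurance on £5,872 = £1,761.60. Cost to patient: £1,761.60. OOP to date £6,126.70.
Claim 3 — £643: deductible already satisfied, so patient's share is 30% × £643 = £192.90. Patient pays £192.90; OOP now £6,319.60.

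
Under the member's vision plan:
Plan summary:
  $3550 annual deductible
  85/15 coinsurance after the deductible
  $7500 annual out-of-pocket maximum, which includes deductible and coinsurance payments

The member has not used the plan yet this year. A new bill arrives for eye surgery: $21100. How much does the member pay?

Deductible not yet touched, so the first $3550 of the bill goes to the deductible.
After the $3550 deductible portion, $21100 − $3550 = $17550 is subject to coinsurance.
Member's 15% share of $17550 is $2632.50.
So the member owes $3550 + $2632.50 = $6182.50 before any cap.
Total out-of-pocket so far would be $0 + $6182.50 = $6182.50, below the $7500 cap — no reduction.

$6182.50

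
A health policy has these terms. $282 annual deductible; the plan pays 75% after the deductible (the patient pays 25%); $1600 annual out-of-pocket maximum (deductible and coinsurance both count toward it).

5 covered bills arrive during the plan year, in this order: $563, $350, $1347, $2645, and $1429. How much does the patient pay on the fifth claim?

$162.25

Claim 1 ($563): $282 to deductible, leaving $281; patient's 25% is $70.25. Cost to patient: $352.25. OOP to date $352.25.
Claim 2 ($350): 25% coinsurance on $350 = $87.50. Patient pays $87.50; OOP now $439.75.
Claim 3 ($1347): deductible already satisfied, so patient's share is 25% × $1347 = $336.75. Patient pays $336.75; OOP now $776.50.
Claim 4 ($2645): deductible already satisfied, so patient's share is 25% × $2645 = $661.25. Cost to patient: $661.25. OOP to date $1437.75.
Claim 5 ($1429): deductible met; 25% of $1429 = $357.25. That would push OOP to $1795, over the $1600 cap, so patient pays $1600 − $1437.75 = $162.25.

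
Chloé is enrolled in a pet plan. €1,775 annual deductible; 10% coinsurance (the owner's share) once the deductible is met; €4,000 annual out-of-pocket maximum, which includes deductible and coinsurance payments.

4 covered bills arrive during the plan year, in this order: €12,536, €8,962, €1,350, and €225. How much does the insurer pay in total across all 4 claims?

Bill 1, €12,536: deductible takes €1,775, €10,761 remains; 10% of €10,761 = €1,076.10. Owner pays €2,851.10; OOP now €2,851.10. Insurer: €12,536 − €2,851.10 = €9,684.90.
Bill 2, €8,962: 10% coinsurance on €8,962 = €896.20. Cost to owner: €896.20. OOP to date €3,747.30. Insurer: €8,962 − €896.20 = €8,065.80.
Bill 3, €1,350: 10% coinsurance on €1,350 = €135. Cost to owner: €135. OOP to date €3,882.30. Insurer: €1,350 − €135 = €1,215.
Bill 4, €225: deductible met; 10% of €225 = €22.50. Owner pays €22.50; OOP now €3,904.80. Plan pays €225 − €22.50 = €202.50.
Insurer total: €9,684.90 + €8,065.80 + €1,215 + €202.50 = €19,168.20.

€19,168.20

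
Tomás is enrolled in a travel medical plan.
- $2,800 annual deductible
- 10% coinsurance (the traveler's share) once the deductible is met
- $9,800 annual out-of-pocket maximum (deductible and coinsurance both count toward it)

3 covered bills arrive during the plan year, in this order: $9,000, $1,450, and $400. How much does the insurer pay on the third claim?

$360

Claim 1 — $9,000: $2,800 to deductible, leaving $6,200; traveler's 10% is $620. Traveler owes $3,420 (running OOP $3,420). Plan pays $9,000 − $3,420 = $5,580.
Claim 2 — $1,450: 10% coinsurance on $1,450 = $145. Cost to traveler: $145. OOP to date $3,565. Plan pays $1,450 − $145 = $1,305.
Claim 3 — $400: deductible met; 10% of $400 = $40. Traveler pays $40; OOP now $3,605. Insurer: $400 − $40 = $360.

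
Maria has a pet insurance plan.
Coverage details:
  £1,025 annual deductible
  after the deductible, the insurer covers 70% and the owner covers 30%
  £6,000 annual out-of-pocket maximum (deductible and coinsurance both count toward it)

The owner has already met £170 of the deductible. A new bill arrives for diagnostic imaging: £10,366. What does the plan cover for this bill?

Remaining deductible: £1,025 − £170 = £855.
After the £855 deductible portion, £10,366 − £855 = £9,511 is subject to coinsurance.
30% of £9,511 = £2,853.30 falls to the owner.
That puts the owner's cost at £855 + £2,853.30 = £3,708.30 before any cap.
Total out-of-pocket so far would be £170 + £3,708.30 = £3,878.30, below the £6,000 cap — no reduction.
The plan picks up £10,366 − £3,708.30 = £6,657.70.

£6,657.70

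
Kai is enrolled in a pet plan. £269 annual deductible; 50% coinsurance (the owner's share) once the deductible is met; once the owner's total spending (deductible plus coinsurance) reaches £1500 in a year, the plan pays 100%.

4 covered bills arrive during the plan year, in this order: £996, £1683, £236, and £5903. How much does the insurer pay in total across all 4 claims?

Claim 1 (£996): £269 to deductible, leaving £727; owner's 50% is £363.50. Owner owes £632.50 (running OOP £632.50). Insurer: £996 − £632.50 = £363.50.
Claim 2 (£1683): deductible met; 50% of £1683 = £841.50. Cost to owner: £841.50. OOP to date £1474. Plan pays £1683 − £841.50 = £841.50.
Claim 3 (£236): 50% coinsurance on £236 = £118. OOP would hit £1592 > £1500, so the cap limits the owner to £1500 − £1474 = £26. Insurer: £236 − £26 = £210.
Claim 4 (£5903): 50% coinsurance on £5903 = £2951.50. That would push OOP to £4451.50, over the £1500 cap, so owner pays £1500 − £1500 = £0. Insurer: £5903 − £0 = £5903.
Insurer total: £363.50 + £841.50 + £210 + £5903 = £7318.

£7318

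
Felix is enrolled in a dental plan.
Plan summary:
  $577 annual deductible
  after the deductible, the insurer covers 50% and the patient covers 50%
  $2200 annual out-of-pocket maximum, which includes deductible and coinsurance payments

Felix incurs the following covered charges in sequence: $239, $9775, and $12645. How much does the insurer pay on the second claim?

$7814

#1 ($239): entire amount goes to the deductible. Patient owes $239 (running OOP $239). Insurer: $239 − $239 = $0.
#2 ($9775): deductible takes $338, $9437 remains; 50% of $9437 = $4718.50. Claim cost before the cap: $338 + $4718.50 = $5056.50. That would push OOP to $5295.50, over the $2200 cap, so patient pays $2200 − $239 = $1961. Plan pays $9775 − $1961 = $7814.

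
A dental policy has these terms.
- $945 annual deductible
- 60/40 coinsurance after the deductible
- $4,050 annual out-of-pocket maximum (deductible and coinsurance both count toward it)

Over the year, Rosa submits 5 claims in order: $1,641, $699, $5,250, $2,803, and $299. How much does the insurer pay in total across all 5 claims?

$6,642

Bill 1, $1,641: $945 to deductible, leaving $696; patient's 40% is $278.40. Patient pays $1,223.40; OOP now $1,223.40. Insurer: $1,641 − $1,223.40 = $417.60.
Bill 2, $699: deductible already satisfied, so patient's share is 40% × $699 = $279.60. Patient pays $279.60; OOP now $1,503. Plan pays $699 − $279.60 = $419.40.
Bill 3, $5,250: 40% coinsurance on $5,250 = $2,100. Patient pays $2,100; OOP now $3,603. Insurer: $5,250 − $2,100 = $3,150.
Bill 4, $2,803: 40% coinsurance on $2,803 = $1,121.20. That would push OOP to $4,724.20, over the $4,050 cap, so patient pays $4,050 − $3,603 = $447. Plan pays $2,803 − $447 = $2,356.
Bill 5, $299: deductible met; 40% of $299 = $119.60. Adding that to $4,050 gives $4,169.60, past the $4,050 cap; patient pays only $4,050 − $4,050 = $0. Plan pays $299 − $0 = $299.
Insurer total: $417.60 + $419.40 + $3,150 + $2,356 + $299 = $6,642.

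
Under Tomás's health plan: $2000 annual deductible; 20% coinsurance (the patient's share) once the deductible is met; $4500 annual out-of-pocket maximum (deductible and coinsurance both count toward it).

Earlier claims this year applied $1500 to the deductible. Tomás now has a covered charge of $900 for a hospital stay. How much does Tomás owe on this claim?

$580

Remaining deductible: $2000 − $1500 = $500.
That leaves $900 − $500 = $400 for coinsurance.
20% of $400 = $80 falls to the patient.
Patient responsibility before any cap: $500 + $80 = $580.
Total out-of-pocket so far would be $1500 + $580 = $2080, below the $4500 cap — no reduction.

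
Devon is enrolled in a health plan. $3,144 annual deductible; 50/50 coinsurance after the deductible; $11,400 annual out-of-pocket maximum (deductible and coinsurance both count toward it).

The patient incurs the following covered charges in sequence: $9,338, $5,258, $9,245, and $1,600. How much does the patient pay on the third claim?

Claim 1 ($9,338): $3,144 to deductible, leaving $6,194; coinsurance $6,194 × 50% = $3,097. Cost to patient: $6,241. OOP to date $6,241.
Claim 2 ($5,258): deductible already satisfied, so patient's share is 50% × $5,258 = $2,629. Cost to patient: $2,629. OOP to date $8,870.
Claim 3 ($9,245): deductible met; 50% of $9,245 = $4,622.50. That would push OOP to $13,492.50, over the $11,400 cap, so patient pays $11,400 − $8,870 = $2,530.

$2,530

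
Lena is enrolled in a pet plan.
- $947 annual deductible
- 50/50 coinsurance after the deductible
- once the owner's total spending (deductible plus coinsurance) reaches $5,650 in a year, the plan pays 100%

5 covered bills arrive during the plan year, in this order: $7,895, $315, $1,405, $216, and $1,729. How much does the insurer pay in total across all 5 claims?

#1 ($7,895): $947 to deductible, leaving $6,948; coinsurance $6,948 × 50% = $3,474. Cost to owner: $4,421. OOP to date $4,421. Insurer: $7,895 − $4,421 = $3,474.
#2 ($315): deductible already satisfied, so owner's share is 50% × $315 = $157.50. Owner owes $157.50 (running OOP $4,578.50). Plan pays $315 − $157.50 = $157.50.
#3 ($1,405): 50% coinsurance on $1,405 = $702.50. Cost to owner: $702.50. OOP to date $5,281. Insurer: $1,405 − $702.50 = $702.50.
#4 ($216): deductible met; 50% of $216 = $108. Owner owes $108 (running OOP $5,389). Insurer: $216 − $108 = $108.
#5 ($1,729): deductible met; 50% of $1,729 = $864.50. OOP would hit $6,253.50 > $5,650, so the cap limits the owner to $5,650 − $5,389 = $261. Plan pays $1,729 − $261 = $1,468.
Insurer total = bills − owner's total = $11,560 − $5,650 = $5,910.

$5,910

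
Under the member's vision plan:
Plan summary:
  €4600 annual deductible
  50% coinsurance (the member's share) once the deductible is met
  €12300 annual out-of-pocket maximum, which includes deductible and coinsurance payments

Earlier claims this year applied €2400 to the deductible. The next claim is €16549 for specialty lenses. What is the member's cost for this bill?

Deductible still to meet: €4600 − €2400 = €2200.
After the €2200 deductible portion, €16549 − €2200 = €14349 is subject to coinsurance.
Member's 50% share of €14349 is €7174.50.
That puts the member's cost at €2200 + €7174.50 = €9374.50 before any cap.
Cumulative spending €2400 + €9374.50 = €11774.50 stays under the €12300 maximum.

€9374.50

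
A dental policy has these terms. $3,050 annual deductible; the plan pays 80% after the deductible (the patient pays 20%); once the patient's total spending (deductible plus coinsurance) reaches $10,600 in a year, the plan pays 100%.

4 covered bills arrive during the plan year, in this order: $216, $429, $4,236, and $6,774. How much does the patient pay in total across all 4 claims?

Bill 1, $216: entire amount goes to the deductible. Patient owes $216 (running OOP $216).
Bill 2, $429: entire amount goes to the deductible. Patient pays $429; OOP now $645.
Bill 3, $4,236: $2,405 finishes the deductible; $1,831 goes to coinsurance; 20% of $1,831 = $366.20. Patient owes $2,771.20 (running OOP $3,416.20).
Bill 4, $6,774: deductible met; 20% of $6,774 = $1,354.80. Cost to patient: $1,354.80. OOP to date $4,771.
Total paid by the patient: $216 + $429 + $2,771.20 + $1,354.80 = $4,771.

$4,771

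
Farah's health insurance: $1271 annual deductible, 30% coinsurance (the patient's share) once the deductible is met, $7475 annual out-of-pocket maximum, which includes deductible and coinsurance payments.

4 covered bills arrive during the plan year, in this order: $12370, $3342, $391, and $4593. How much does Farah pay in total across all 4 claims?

$7098.50

Claim 1 ($12370): $1271 to deductible, leaving $11099; patient's 30% is $3329.70. Patient pays $4600.70; OOP now $4600.70.
Claim 2 ($3342): 30% coinsurance on $3342 = $1002.60. Cost to patient: $1002.60. OOP to date $5603.30.
Claim 3 ($391): deductible already satisfied, so patient's share is 30% × $391 = $117.30. Patient pays $117.30; OOP now $5720.60.
Claim 4 ($4593): 30% coinsurance on $4593 = $1377.90. Patient pays $1377.90; OOP now $7098.50.
Total paid by the patient: $4600.70 + $1002.60 + $117.30 + $1377.90 = $7098.50.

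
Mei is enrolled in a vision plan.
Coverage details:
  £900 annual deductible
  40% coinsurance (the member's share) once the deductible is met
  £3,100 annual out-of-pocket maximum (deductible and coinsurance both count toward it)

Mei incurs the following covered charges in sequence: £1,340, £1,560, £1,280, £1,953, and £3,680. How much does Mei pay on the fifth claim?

#1 (£1,340): £900 finishes the deductible; £440 goes to coinsurance; 40% of £440 = £176. Member pays £1,076; OOP now £1,076.
#2 (£1,560): deductible met; 40% of £1,560 = £624. Member owes £624 (running OOP £1,700).
#3 (£1,280): deductible met; 40% of £1,280 = £512. Member owes £512 (running OOP £2,212).
#4 (£1,953): deductible met; 40% of £1,953 = £781.20. Member pays £781.20; OOP now £2,993.20.
#5 (£3,680): deductible already satisfied, so member's share is 40% × £3,680 = £1,472. OOP would hit £4,465.20 > £3,100, so the cap limits the member to £3,100 − £2,993.20 = £106.80.

£106.80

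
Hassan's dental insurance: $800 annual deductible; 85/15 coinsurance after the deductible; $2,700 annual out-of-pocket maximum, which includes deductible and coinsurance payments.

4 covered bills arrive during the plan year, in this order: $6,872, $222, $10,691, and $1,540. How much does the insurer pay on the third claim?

$9,735.10

Claim 1 ($6,872): deductible takes $800, $6,072 remains; 15% of $6,072 = $910.80. Patient pays $1,710.80; OOP now $1,710.80. Insurer: $6,872 − $1,710.80 = $5,161.20.
Claim 2 ($222): deductible already satisfied, so patient's share is 15% × $222 = $33.30. Cost to patient: $33.30. OOP to date $1,744.10. Plan pays $222 − $33.30 = $188.70.
Claim 3 ($10,691): 15% coinsurance on $10,691 = $1,603.65. That would push OOP to $3,347.75, over the $2,700 cap, so patient pays $2,700 − $1,744.10 = $955.90. Insurer: $10,691 − $955.90 = $9,735.10.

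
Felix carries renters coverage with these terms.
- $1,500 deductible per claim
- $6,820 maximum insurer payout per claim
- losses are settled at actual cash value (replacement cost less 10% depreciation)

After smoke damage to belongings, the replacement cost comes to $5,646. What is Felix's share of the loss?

Actual cash value after 10% depreciation: $5,646 × 90% = $5,081.40.
Subtract the deductible: $5,081.40 − $1,500 = $3,581.40.
$3,581.40 is within the $6,820 limit, so the insurer pays $3,581.40.
Out of pocket: $5,646 − $3,581.40 = $2,064.60.

$2,064.60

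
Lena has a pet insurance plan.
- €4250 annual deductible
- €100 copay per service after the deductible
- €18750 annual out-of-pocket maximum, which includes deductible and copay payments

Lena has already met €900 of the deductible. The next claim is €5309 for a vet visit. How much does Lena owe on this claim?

€900 of the €4250 deductible is already met, leaving €3350.
After the €3350 deductible portion, €5309 − €3350 = €1959 is subject to the copay.
Copay on this service: €100.
Owner responsibility before any cap: €3350 + €100 = €3450.
Year-to-date out-of-pocket becomes €900 + €3450 = €4350, still under the €18750 maximum, so no cap applies.

€3450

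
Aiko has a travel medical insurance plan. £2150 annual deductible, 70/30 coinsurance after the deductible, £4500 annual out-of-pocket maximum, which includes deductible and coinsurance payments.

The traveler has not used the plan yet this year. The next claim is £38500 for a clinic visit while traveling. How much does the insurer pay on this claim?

The full £2150 deductible is still open; £2150 of this bill applies to it.
After the £2150 deductible portion, £38500 − £2150 = £36350 is subject to coinsurance.
Traveler's 30% share of £36350 is £10905.
Traveler responsibility before any cap: £2150 + £10905 = £13055.
Year-to-date out-of-pocket would reach £0 + £13055 = £13055, above the £4500 maximum, so the traveler pays only £4500 − £0 = £4500.
The insurer covers the remainder: £38500 − £4500 = £34000.

£34000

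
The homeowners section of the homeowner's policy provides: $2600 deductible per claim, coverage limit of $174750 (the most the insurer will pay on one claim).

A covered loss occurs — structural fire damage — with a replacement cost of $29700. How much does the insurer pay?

$27100

Subtract the deductible: $29700 − $2600 = $27100.
$27100 ≤ $174750, so the limit doesn't bind; insurer pays $27100.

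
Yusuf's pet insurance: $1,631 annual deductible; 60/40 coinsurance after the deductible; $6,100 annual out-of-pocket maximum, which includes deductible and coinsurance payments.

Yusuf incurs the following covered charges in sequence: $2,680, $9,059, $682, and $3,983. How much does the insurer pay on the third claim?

$409.20

Claim 1 ($2,680): deductible takes $1,631, $1,049 remains; coinsurance $1,049 × 40% = $419.60. Owner pays $2,050.60; OOP now $2,050.60. Plan pays $2,680 − $2,050.60 = $629.40.
Claim 2 ($9,059): deductible met; 40% of $9,059 = $3,623.60. Owner pays $3,623.60; OOP now $5,674.20. Plan pays $9,059 − $3,623.60 = $5,435.40.
Claim 3 ($682): deductible met; 40% of $682 = $272.80. Cost to owner: $272.80. OOP to date $5,947. Plan pays $682 − $272.80 = $409.20.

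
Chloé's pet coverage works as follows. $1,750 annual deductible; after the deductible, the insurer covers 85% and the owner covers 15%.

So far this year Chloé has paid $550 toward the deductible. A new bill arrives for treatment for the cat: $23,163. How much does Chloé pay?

Deductible still to meet: $1,750 − $550 = $1,200.
After the $1,200 deductible portion, $23,163 − $1,200 = $21,963 is subject to coinsurance.
15% of $21,963 = $3,294.45 falls to the owner.
That puts the owner's cost at $1,200 + $3,294.45 = $4,494.45.

$4,494.45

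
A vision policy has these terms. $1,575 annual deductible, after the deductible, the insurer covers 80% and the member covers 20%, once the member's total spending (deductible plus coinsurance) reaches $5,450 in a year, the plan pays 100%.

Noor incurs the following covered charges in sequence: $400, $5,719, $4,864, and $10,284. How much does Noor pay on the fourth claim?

Claim 1 ($400): entire amount goes to the deductible. Cost to member: $400. OOP to date $400.
Claim 2 ($5,719): $1,175 to deductible, leaving $4,544; member's 20% is $908.80. Member pays $2,083.80; OOP now $2,483.80.
Claim 3 ($4,864): deductible already satisfied, so member's share is 20% × $4,864 = $972.80. Cost to member: $972.80. OOP to date $3,456.60.
Claim 4 ($10,284): deductible met; 20% of $10,284 = $2,056.80. Adding that to $3,456.60 gives $5,513.40, past the $5,450 cap; member pays only $5,450 − $3,456.60 = $1,993.40.

$1,993.40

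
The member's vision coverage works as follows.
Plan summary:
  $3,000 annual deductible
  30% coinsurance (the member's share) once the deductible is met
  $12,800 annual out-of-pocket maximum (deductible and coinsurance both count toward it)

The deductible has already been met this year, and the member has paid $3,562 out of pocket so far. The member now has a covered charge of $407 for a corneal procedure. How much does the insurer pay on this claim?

$284.90

The deductible is already satisfied, so the full bill goes to coinsurance.
Member's 30% share of $407 is $122.10.
Year-to-date out-of-pocket becomes $3,562 + $122.10 = $3,684.10, still under the $12,800 maximum, so no cap applies.
The plan picks up $407 − $122.10 = $284.90.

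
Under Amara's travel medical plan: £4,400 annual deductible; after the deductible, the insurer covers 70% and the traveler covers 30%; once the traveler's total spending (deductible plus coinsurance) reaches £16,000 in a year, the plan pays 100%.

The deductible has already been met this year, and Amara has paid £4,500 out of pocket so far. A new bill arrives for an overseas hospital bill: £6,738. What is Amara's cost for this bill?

The deductible is already satisfied, so the full bill goes to coinsurance.
Coinsurance: £6,738 × 30% = £2,021.40.
Total out-of-pocket so far would be £4,500 + £2,021.40 = £6,521.40, below the £16,000 cap — no reduction.

£2,021.40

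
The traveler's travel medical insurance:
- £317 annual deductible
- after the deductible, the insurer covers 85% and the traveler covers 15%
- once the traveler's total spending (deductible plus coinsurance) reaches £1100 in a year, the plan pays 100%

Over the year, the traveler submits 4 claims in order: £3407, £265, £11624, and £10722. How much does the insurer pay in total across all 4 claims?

Bill 1, £3407: deductible takes £317, £3090 remains; coinsurance £3090 × 15% = £463.50. Traveler pays £780.50; OOP now £780.50. Plan pays £3407 − £780.50 = £2626.50.
Bill 2, £265: deductible already satisfied, so traveler's share is 15% × £265 = £39.75. Cost to traveler: £39.75. OOP to date £820.25. Insurer: £265 − £39.75 = £225.25.
Bill 3, £11624: 15% coinsurance on £11624 = £1743.60. Adding that to £820.25 gives £2563.85, past the £1100 cap; traveler pays only £1100 − £820.25 = £279.75. Plan pays £11624 − £279.75 = £11344.25.
Bill 4, £10722: deductible met; 15% of £10722 = £1608.30. OOP would hit £2708.30 > £1100, so the cap limits the traveler to £1100 − £1100 = £0. Plan pays £10722 − £0 = £10722.
Insurer total = bills − traveler's total = £26018 − £1100 = £24918.

£24918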